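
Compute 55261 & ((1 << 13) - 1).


55261 & 8191 = 6109

6109


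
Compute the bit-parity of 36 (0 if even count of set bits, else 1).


0b100100 has 2 ones => parity 0

0


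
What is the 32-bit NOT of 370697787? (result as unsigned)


~0b10110000110000110011000111011 = 0b11101001111001111001100111000100 = 3924269508 (32-bit unsigned)

3924269508


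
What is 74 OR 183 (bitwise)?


0b1001010 | 0b10110111 = 0b11111111 = 255

255


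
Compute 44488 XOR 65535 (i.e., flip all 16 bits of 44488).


44488 ^ 65535 = 21047

21047


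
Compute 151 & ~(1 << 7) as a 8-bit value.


151 & ~(1 << 7) = 23

23


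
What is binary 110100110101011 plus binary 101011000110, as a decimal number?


110100110101011 + 101011000110 = 111010001110001 = 29809

29809


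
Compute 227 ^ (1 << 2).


227 ^ (1 << 2) = 227 ^ 4 = 231

231


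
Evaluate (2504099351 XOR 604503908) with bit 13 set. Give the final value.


Step 1: 2504099351 ^ 604503908 = 2974185843
Step 2: 2974185843 | (1 << 13) = 2974185843 | 8192 = 2974185843

2974185843


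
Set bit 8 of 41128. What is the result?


41128 | (1 << 8) = 41128 | 256 = 41384

41384


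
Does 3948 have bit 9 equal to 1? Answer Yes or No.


0b111101101100, bit 9 = 1. Yes

Yes


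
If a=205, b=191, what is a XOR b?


205 ^ 191 = 114

114


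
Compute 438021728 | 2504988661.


0b11010000110111010111001100000 | 0b10010101010011110001011111110101 = 0b10011111010111111011111111110101 = 2673852405

2673852405


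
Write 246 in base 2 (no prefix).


246 = 11110110 in binary

11110110


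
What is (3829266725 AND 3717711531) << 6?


Step 1: 3829266725 & 3717711531 = 3289759777
Step 2: 3289759777 << 6 = 210544625728

210544625728


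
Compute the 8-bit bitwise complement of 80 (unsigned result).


~0b1010000 = 0b10101111 = 175 (8-bit unsigned)

175


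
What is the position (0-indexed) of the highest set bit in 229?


0b11100101. Highest set bit at position 7

7


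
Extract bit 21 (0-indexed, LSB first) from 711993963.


0b101010011100000010101001101011, position 21 = 1

1


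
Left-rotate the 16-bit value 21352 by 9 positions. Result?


Rotate 0b101001101101000 left by 9 (16-bit) = 0b1101000010100110 = 53414

53414


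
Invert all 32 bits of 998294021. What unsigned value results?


998294021 ^ 4294967295 = 3296673274

3296673274


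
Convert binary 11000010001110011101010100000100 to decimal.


11000010001110011101010100000100 in decimal = 3258569988

3258569988


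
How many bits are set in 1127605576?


0b1000011001101011110010101001000 has 14 set bits

14


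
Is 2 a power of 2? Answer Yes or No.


0b10. Only one bit set => Yes

Yes


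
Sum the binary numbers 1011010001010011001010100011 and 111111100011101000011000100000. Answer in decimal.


1011010001010011001010100011 + 111111100011101000011000100000 = 1001010110100111011100011000011 = 1255389379

1255389379


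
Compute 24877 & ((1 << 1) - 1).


24877 & 1 = 1

1


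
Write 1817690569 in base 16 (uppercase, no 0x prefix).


1817690569 = 6C57C1C9 hex

6C57C1C9


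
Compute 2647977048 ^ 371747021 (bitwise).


0b10011101110101001110110001011000 ^ 0b10110001010000110100011001101 = 0b10001011111111001000010010010101 = 2348582037

2348582037


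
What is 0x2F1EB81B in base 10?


2F1EB81B hex = 790542363 decimal

790542363


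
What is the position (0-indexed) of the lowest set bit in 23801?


0b101110011111001. Lowest set bit at position 0

0


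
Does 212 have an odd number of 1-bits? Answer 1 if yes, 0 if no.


0b11010100 has 4 ones => parity 0

0


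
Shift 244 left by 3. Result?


0b11110100 << 3 = 0b11110100000 = 1952

1952


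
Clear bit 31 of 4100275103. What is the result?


4100275103 & ~(1 << 31) = 1952791455

1952791455


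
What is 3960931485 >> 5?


0b11101100000101110000010010011101 >> 5 = 0b111011000001011100000100100 = 123779108

123779108


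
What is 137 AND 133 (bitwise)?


0b10001001 & 0b10000101 = 0b10000001 = 129

129


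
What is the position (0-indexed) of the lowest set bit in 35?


0b100011. Lowest set bit at position 0

0


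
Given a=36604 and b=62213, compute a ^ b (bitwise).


36604 ^ 62213 = 32249

32249


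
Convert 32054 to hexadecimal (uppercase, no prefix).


32054 = 7D36 hex

7D36


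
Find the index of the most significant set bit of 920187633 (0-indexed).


0b110110110110001111001011110001. Highest set bit at position 29

29


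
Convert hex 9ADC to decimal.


9ADC hex = 39644 decimal

39644


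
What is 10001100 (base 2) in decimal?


10001100 in decimal = 140

140


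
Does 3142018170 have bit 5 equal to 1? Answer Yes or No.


0b10111011010001110110010001111010, bit 5 = 1. Yes

Yes


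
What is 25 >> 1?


0b11001 >> 1 = 0b1100 = 12

12


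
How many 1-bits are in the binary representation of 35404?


0b1000101001001100 has 6 set bits

6


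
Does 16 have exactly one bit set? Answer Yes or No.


0b10000. Only one bit set => Yes

Yes


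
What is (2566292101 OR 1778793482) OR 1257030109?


Step 1: 2566292101 | 1778793482 = 4210474639
Step 2: 4210474639 | 1257030109 = 4211015647

4211015647


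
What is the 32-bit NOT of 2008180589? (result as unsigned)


~0b1110111101100100110011101101101 = 0b10001000010011011001100010010010 = 2286786706 (32-bit unsigned)

2286786706


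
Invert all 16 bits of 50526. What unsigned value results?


50526 ^ 65535 = 15009

15009


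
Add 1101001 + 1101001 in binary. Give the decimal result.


1101001 + 1101001 = 11010010 = 210

210


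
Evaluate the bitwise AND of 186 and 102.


0b10111010 & 0b1100110 = 0b100010 = 34

34


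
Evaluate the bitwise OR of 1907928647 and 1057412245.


0b1110001101110001010111001000111 | 0b111111000001101101010010010101 = 0b1111111101111101111111011010111 = 2143223511

2143223511


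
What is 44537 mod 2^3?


44537 & 7 = 1

1


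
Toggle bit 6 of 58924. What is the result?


58924 ^ (1 << 6) = 58924 ^ 64 = 58988

58988


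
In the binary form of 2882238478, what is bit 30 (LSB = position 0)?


0b10101011110010110111100000001110, position 30 = 0

0


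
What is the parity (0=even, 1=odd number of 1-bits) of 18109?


0b100011010111101 has 9 ones => parity 1

1


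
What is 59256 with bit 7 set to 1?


59256 | (1 << 7) = 59256 | 128 = 59384

59384


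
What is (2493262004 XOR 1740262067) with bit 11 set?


Step 1: 2493262004 ^ 1740262067 = 4079378951
Step 2: 4079378951 | (1 << 11) = 4079378951 | 2048 = 4079380999

4079380999


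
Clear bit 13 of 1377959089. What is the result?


1377959089 & ~(1 << 13) = 1377950897

1377950897


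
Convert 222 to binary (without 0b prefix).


222 = 11011110 in binary

11011110


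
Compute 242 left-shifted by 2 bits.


0b11110010 << 2 = 0b1111001000 = 968

968


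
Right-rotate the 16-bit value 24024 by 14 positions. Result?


Rotate 0b101110111011000 right by 14 (16-bit) = 0b111011101100001 = 30561

30561


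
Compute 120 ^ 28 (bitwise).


0b1111000 ^ 0b11100 = 0b1100100 = 100

100


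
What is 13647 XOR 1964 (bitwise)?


0b11010101001111 ^ 0b11110101100 = 0b11001011100011 = 13027

13027


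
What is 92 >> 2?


0b1011100 >> 2 = 0b10111 = 23

23


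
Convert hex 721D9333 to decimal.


721D9333 hex = 1914540851 decimal

1914540851


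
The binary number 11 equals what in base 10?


11 in decimal = 3

3


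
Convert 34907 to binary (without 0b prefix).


34907 = 1000100001011011 in binary

1000100001011011


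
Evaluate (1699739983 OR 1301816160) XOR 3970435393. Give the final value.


Step 1: 1699739983 | 1301816160 = 1843395439
Step 2: 1843395439 ^ 3970435393 = 2172121646

2172121646


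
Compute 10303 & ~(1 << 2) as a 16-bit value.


10303 & ~(1 << 2) = 10299

10299


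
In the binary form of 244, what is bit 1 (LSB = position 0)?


0b11110100, position 1 = 0

0


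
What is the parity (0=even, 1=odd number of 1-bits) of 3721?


0b111010001001 has 6 ones => parity 0

0


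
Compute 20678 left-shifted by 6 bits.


0b101000011000110 << 6 = 0b101000011000110000000 = 1323392

1323392


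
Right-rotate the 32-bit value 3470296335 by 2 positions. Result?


Rotate 0b11001110110110001000010100001111 right by 2 (32-bit) = 0b11110011101101100010000101000011 = 4088799555

4088799555


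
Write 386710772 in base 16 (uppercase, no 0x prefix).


386710772 = 170CBCF4 hex

170CBCF4


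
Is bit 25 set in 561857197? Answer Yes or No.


0b100001011111010100001010101101, bit 25 = 0. No

No


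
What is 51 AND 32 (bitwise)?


0b110011 & 0b100000 = 0b100000 = 32

32


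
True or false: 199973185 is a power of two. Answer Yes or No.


0b1011111010110101100101000001. Multiple bits set => No

No


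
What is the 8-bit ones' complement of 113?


113 ^ 255 = 142

142


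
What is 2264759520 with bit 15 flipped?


2264759520 ^ (1 << 15) = 2264759520 ^ 32768 = 2264792288

2264792288


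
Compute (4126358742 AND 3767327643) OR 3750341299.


Step 1: 4126358742 & 3767327643 = 3766491282
Step 2: 3766491282 | 3750341299 = 4287216307

4287216307


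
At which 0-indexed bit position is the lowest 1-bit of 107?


0b1101011. Lowest set bit at position 0

0


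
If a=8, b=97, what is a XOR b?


8 ^ 97 = 105

105


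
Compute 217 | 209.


0b11011001 | 0b11010001 = 0b11011001 = 217

217


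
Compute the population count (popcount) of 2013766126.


0b1111000000001111010000111101110 has 16 set bits

16


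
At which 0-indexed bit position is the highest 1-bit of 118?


0b1110110. Highest set bit at position 6

6


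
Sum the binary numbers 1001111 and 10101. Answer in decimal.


1001111 + 10101 = 1100100 = 100

100


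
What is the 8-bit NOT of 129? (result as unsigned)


~0b10000001 = 0b1111110 = 126 (8-bit unsigned)

126


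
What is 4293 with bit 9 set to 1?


4293 | (1 << 9) = 4293 | 512 = 4805

4805


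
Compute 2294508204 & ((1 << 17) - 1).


2294508204 & 131071 = 92844

92844


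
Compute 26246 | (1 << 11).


26246 | (1 << 11) = 26246 | 2048 = 28294

28294


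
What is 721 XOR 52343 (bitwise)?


0b1011010001 ^ 0b1100110001110111 = 0b1100111010100110 = 52902

52902


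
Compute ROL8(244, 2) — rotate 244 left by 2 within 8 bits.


Rotate 0b11110100 left by 2 (8-bit) = 0b11010011 = 211

211


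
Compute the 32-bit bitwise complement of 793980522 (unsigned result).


~0b101111010100110010111001101010 = 0b11010000101011001101000110010101 = 3500986773 (32-bit unsigned)

3500986773


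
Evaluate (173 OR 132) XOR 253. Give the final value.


Step 1: 173 | 132 = 173
Step 2: 173 ^ 253 = 80

80


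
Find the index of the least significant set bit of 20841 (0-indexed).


0b101000101101001. Lowest set bit at position 0

0


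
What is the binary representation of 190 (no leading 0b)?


190 = 10111110 in binary

10111110


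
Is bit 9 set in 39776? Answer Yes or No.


0b1001101101100000, bit 9 = 1. Yes

Yes


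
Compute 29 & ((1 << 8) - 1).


29 & 255 = 29

29


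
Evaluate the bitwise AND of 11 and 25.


0b1011 & 0b11001 = 0b1001 = 9

9


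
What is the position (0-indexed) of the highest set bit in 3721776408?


0b11011101110101011100110100011000. Highest set bit at position 31

31


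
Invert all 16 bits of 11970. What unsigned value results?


11970 ^ 65535 = 53565

53565


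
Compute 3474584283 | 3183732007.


0b11001111000110011111001011011011 | 0b10111101110000111110010100100111 = 0b11111111110110111111011111111111 = 4292605951

4292605951


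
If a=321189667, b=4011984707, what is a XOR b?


321189667 ^ 4011984707 = 4228313184

4228313184


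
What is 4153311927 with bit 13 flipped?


4153311927 ^ (1 << 13) = 4153311927 ^ 8192 = 4153320119

4153320119


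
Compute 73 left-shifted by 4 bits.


0b1001001 << 4 = 0b10010010000 = 1168

1168


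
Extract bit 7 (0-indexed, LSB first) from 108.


0b1101100, position 7 = 0

0


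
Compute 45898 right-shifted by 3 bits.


0b1011001101001010 >> 3 = 0b1011001101001 = 5737

5737


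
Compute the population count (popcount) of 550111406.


0b100000110010100000100010101110 has 11 set bits

11


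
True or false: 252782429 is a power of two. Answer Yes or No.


0b1111000100010010011101011101. Multiple bits set => No

No


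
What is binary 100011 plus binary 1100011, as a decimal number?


100011 + 1100011 = 10000110 = 134

134


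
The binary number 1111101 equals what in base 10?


1111101 in decimal = 125

125


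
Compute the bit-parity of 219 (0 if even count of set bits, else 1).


0b11011011 has 6 ones => parity 0

0


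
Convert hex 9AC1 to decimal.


9AC1 hex = 39617 decimal

39617


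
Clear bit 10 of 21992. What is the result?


21992 & ~(1 << 10) = 20968

20968


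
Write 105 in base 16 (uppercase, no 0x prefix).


105 = 69 hex

69


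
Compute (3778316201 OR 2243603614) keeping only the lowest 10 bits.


Step 1: 3778316201 | 2243603614 = 3854479295
Step 2: 3854479295 & 1023 = 959

959


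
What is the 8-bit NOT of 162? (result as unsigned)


~0b10100010 = 0b1011101 = 93 (8-bit unsigned)

93


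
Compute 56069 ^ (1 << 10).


56069 ^ (1 << 10) = 56069 ^ 1024 = 57093

57093


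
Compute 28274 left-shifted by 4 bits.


0b110111001110010 << 4 = 0b1101110011100100000 = 452384

452384


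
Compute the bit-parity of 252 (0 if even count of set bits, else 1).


0b11111100 has 6 ones => parity 0

0


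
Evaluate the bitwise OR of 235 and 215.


0b11101011 | 0b11010111 = 0b11111111 = 255

255


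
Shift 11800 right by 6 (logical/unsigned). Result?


0b10111000011000 >> 6 = 0b10111000 = 184

184


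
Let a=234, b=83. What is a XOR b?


234 ^ 83 = 185

185


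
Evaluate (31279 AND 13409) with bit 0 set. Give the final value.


Step 1: 31279 & 13409 = 12321
Step 2: 12321 | (1 << 0) = 12321 | 1 = 12321

12321


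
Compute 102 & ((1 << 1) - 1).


102 & 1 = 0

0


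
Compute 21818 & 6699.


0b101010100111010 & 0b1101000101011 = 0b1000000101010 = 4138

4138


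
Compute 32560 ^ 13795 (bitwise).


0b111111100110000 ^ 0b11010111100011 = 0b100101011010011 = 19155

19155


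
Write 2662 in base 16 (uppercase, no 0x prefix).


2662 = A66 hex

A66


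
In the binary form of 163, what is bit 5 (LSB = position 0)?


0b10100011, position 5 = 1

1


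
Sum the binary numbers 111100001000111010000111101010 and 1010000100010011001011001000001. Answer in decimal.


111100001000111010000111101010 + 1010000100010011001011001000001 = 10001100101011010011100000101011 = 2360162347

2360162347


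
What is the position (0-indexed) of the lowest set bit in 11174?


0b10101110100110. Lowest set bit at position 1

1


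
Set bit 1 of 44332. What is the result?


44332 | (1 << 1) = 44332 | 2 = 44334

44334


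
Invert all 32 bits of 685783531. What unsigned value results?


685783531 ^ 4294967295 = 3609183764

3609183764


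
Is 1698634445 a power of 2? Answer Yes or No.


0b1100101001111110001101011001101. Multiple bits set => No

No


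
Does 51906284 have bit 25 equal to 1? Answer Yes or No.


0b11000110000000011011101100, bit 25 = 1. Yes

Yes


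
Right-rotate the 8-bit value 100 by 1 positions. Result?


Rotate 0b1100100 right by 1 (8-bit) = 0b110010 = 50

50


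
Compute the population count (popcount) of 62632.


0b1111010010101000 has 8 set bits

8


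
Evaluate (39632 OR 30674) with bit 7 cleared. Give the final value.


Step 1: 39632 | 30674 = 65490
Step 2: 65490 & ~(1 << 7) = 65362

65362


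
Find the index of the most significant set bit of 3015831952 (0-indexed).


0b10110011110000011111000110010000. Highest set bit at position 31

31


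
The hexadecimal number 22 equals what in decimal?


22 hex = 34 decimal

34


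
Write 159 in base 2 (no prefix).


159 = 10011111 in binary

10011111


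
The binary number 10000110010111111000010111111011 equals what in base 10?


10000110010111111000010111111011 in decimal = 2254407163

2254407163


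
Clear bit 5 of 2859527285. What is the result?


2859527285 & ~(1 << 5) = 2859527253

2859527253


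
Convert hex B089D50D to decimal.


B089D50D hex = 2961822989 decimal

2961822989


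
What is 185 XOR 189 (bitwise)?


0b10111001 ^ 0b10111101 = 0b100 = 4

4


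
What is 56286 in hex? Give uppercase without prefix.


56286 = DBDE hex

DBDE


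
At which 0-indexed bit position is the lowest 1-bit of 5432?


0b1010100111000. Lowest set bit at position 3

3


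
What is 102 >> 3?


0b1100110 >> 3 = 0b1100 = 12

12


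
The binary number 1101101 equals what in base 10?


1101101 in decimal = 109

109


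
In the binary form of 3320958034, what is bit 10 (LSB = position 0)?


0b11000101111100011100110001010010, position 10 = 1

1


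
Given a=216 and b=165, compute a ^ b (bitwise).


216 ^ 165 = 125

125


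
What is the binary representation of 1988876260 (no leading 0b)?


1988876260 = 1110110100010111101011111100100 in binary

1110110100010111101011111100100


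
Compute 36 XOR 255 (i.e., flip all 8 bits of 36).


36 ^ 255 = 219

219


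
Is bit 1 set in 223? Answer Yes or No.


0b11011111, bit 1 = 1. Yes

Yes


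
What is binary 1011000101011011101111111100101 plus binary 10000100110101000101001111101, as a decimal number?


1011000101011011101111111100101 + 10000100110101000101001111101 = 1101001010010000110101001100010 = 1766353506

1766353506


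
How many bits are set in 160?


0b10100000 has 2 set bits

2


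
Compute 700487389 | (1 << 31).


700487389 | (1 << 31) = 700487389 | 2147483648 = 2847971037

2847971037


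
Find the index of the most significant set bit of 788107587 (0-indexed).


0b101110111110011001000101000011. Highest set bit at position 29

29


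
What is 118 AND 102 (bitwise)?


0b1110110 & 0b1100110 = 0b1100110 = 102

102


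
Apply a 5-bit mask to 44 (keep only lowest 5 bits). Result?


44 & 31 = 12

12


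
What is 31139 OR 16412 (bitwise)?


0b111100110100011 | 0b100000000011100 = 0b111100110111111 = 31167

31167


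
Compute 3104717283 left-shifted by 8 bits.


0b10111001000011100011100111100011 << 8 = 0b1011100100001110001110011110001100000000 = 794807624448

794807624448


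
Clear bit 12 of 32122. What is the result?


32122 & ~(1 << 12) = 28026

28026


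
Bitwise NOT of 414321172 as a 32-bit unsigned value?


~0b11000101100100000101000010100 = 0b11100111010011011111010111101011 = 3880646123 (32-bit unsigned)

3880646123


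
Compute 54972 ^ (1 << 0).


54972 ^ (1 << 0) = 54972 ^ 1 = 54973

54973


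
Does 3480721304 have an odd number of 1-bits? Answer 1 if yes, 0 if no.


0b11001111011101111001011110011000 has 20 ones => parity 0

0


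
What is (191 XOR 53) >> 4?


Step 1: 191 ^ 53 = 138
Step 2: 138 >> 4 = 8

8


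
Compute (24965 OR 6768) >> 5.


Step 1: 24965 | 6768 = 31733
Step 2: 31733 >> 5 = 991

991


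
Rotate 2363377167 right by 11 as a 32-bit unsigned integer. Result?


Rotate 0b10001100110111100100011000001111 right by 11 (32-bit) = 0b11000001111100011001101111001000 = 3253836744

3253836744


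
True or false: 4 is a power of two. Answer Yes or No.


0b100. Only one bit set => Yes

Yes


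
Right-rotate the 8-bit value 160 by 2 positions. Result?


Rotate 0b10100000 right by 2 (8-bit) = 0b101000 = 40

40


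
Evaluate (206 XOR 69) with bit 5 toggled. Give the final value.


Step 1: 206 ^ 69 = 139
Step 2: 139 ^ (1 << 5) = 139 ^ 32 = 171

171


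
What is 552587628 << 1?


0b100000111011111101000101101100 << 1 = 0b1000001110111111010001011011000 = 1105175256

1105175256


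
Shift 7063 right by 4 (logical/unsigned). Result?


0b1101110010111 >> 4 = 0b110111001 = 441

441


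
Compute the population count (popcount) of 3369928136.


0b11001000110111010000010111001000 has 14 set bits

14


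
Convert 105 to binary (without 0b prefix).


105 = 1101001 in binary

1101001


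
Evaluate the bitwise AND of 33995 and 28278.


0b1000010011001011 & 0b110111001110110 = 0b10001000010 = 1090

1090


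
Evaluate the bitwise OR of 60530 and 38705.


0b1110110001110010 | 0b1001011100110001 = 0b1111111101110011 = 65395

65395


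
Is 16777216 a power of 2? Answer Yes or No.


0b1000000000000000000000000. Only one bit set => Yes

Yes


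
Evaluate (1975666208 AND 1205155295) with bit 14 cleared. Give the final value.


Step 1: 1975666208 & 1205155295 = 1170211840
Step 2: 1170211840 & ~(1 << 14) = 1170211840

1170211840


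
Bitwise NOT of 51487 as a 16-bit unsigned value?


~0b1100100100011111 = 0b11011011100000 = 14048 (16-bit unsigned)

14048


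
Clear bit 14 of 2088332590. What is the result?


2088332590 & ~(1 << 14) = 2088316206

2088316206


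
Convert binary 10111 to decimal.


10111 in decimal = 23

23


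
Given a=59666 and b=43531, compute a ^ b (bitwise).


59666 ^ 43531 = 17177

17177


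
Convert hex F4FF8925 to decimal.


F4FF8925 hex = 4110387493 decimal

4110387493


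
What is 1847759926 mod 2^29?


1847759926 & 536870911 = 237147190

237147190


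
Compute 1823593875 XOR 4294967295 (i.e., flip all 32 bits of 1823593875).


1823593875 ^ 4294967295 = 2471373420

2471373420


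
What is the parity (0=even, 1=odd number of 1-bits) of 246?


0b11110110 has 6 ones => parity 0

0


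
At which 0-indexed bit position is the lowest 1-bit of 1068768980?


0b111111101101000001111011010100. Lowest set bit at position 2

2


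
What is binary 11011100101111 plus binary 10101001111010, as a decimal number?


11011100101111 + 10101001111010 = 110000110101001 = 25001

25001


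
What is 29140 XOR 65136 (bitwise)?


0b111000111010100 ^ 0b1111111001110000 = 0b1000111110100100 = 36772

36772


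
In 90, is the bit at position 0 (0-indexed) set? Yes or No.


0b1011010, bit 0 = 0. No

No


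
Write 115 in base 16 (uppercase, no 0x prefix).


115 = 73 hex

73


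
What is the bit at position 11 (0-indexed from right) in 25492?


0b110001110010100, position 11 = 0

0


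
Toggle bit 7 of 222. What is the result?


222 ^ (1 << 7) = 222 ^ 128 = 94

94


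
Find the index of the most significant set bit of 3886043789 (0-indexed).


0b11100111101000000101001010001101. Highest set bit at position 31

31


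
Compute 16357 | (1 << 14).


16357 | (1 << 14) = 16357 | 16384 = 32741

32741


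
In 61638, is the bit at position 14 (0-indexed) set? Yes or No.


0b1111000011000110, bit 14 = 1. Yes

Yes


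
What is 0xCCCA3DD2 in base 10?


CCCA3DD2 hex = 3435806162 decimal

3435806162


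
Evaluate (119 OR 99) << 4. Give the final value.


Step 1: 119 | 99 = 119
Step 2: 119 << 4 = 1904

1904


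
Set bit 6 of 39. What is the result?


39 | (1 << 6) = 39 | 64 = 103

103


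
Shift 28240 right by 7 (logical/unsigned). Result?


0b110111001010000 >> 7 = 0b11011100 = 220

220


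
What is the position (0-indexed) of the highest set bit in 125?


0b1111101. Highest set bit at position 6

6


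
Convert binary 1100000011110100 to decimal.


1100000011110100 in decimal = 49396

49396


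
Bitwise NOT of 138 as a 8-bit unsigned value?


~0b10001010 = 0b1110101 = 117 (8-bit unsigned)

117


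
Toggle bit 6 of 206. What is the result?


206 ^ (1 << 6) = 206 ^ 64 = 142

142


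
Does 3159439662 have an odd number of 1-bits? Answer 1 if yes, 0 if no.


0b10111100010100010011100100101110 has 16 ones => parity 0

0


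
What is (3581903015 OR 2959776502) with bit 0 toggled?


Step 1: 3581903015 | 2959776502 = 4118780663
Step 2: 4118780663 ^ (1 << 0) = 4118780663 ^ 1 = 4118780662

4118780662


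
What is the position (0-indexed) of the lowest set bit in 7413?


0b1110011110101. Lowest set bit at position 0

0


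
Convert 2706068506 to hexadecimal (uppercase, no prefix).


2706068506 = A14B541A hex

A14B541A


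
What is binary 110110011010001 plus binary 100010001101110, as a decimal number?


110110011010001 + 100010001101110 = 1011000100111111 = 45375

45375


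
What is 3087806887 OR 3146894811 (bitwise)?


0b10111000000011000011000110100111 | 0b10111011100100011100110111011011 = 0b10111011100111011111110111111111 = 3147693567

3147693567


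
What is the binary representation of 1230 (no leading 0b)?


1230 = 10011001110 in binary

10011001110


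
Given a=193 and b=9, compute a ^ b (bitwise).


193 ^ 9 = 200

200


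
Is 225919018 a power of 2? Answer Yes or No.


0b1101011101110100000000101010. Multiple bits set => No

No


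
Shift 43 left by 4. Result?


0b101011 << 4 = 0b1010110000 = 688

688


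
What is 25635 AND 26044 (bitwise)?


0b110010000100011 & 0b110010110111100 = 0b110010000100000 = 25632

25632


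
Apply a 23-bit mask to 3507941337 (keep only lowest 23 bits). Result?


3507941337 & 8388607 = 1503193

1503193


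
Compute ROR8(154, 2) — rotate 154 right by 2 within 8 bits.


Rotate 0b10011010 right by 2 (8-bit) = 0b10100110 = 166

166


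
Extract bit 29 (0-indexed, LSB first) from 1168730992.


0b1000101101010010110101101110000, position 29 = 0

0


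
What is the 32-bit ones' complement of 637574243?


637574243 ^ 4294967295 = 3657393052

3657393052


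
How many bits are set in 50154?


0b1100001111101010 has 9 set bits

9


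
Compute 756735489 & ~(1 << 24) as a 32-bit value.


756735489 & ~(1 << 24) = 739958273

739958273


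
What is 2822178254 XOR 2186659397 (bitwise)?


0b10101000001101110000010111001110 ^ 0b10000010010101011100011001000101 = 0b101010011000101100001110001011 = 711115659

711115659


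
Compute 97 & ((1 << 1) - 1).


97 & 1 = 1

1


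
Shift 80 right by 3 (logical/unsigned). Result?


0b1010000 >> 3 = 0b1010 = 10

10


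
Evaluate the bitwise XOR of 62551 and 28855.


0b1111010001010111 ^ 0b111000010110111 = 0b1000010011100000 = 34016

34016


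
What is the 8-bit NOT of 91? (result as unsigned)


~0b1011011 = 0b10100100 = 164 (8-bit unsigned)

164


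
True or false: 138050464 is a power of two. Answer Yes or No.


0b1000001110100111101110100000. Multiple bits set => No

No


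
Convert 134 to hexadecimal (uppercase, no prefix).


134 = 86 hex

86


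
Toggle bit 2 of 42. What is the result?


42 ^ (1 << 2) = 42 ^ 4 = 46

46


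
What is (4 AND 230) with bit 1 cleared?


Step 1: 4 & 230 = 4
Step 2: 4 & ~(1 << 1) = 4

4


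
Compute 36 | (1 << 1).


36 | (1 << 1) = 36 | 2 = 38

38


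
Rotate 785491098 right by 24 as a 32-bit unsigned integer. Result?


Rotate 0b101110110100011010010010011010 right by 24 (32-bit) = 0b11010001101001001001101000101110 = 3517225518

3517225518


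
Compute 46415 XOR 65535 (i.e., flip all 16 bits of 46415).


46415 ^ 65535 = 19120

19120


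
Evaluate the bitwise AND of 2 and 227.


0b10 & 0b11100011 = 0b10 = 2

2


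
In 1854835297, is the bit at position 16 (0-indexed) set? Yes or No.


0b1101110100011101000101001100001, bit 16 = 0. No

No


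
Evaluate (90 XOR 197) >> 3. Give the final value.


Step 1: 90 ^ 197 = 159
Step 2: 159 >> 3 = 19

19


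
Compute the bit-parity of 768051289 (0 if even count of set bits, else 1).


0b101101110001111000100001011001 has 15 ones => parity 1

1


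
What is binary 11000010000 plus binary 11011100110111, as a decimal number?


11000010000 + 11011100110111 = 11110101000111 = 15687

15687


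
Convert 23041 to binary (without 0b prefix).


23041 = 101101000000001 in binary

101101000000001


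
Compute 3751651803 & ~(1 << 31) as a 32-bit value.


3751651803 & ~(1 << 31) = 1604168155

1604168155


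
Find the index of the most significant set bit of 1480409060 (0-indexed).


0b1011000001111010011111111100100. Highest set bit at position 30

30


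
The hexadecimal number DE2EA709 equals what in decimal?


DE2EA709 hex = 3727599369 decimal

3727599369


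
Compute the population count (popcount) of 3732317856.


0b11011110011101101010011010100000 has 17 set bits

17


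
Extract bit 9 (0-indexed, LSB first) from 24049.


0b101110111110001, position 9 = 0

0


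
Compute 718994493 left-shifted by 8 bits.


0b101010110110101111110000111101 << 8 = 0b10101011011010111111000011110100000000 = 184062590208

184062590208


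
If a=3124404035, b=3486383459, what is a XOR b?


3124404035 ^ 3486383459 = 1979146784

1979146784


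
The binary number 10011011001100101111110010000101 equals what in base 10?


10011011001100101111110010000101 in decimal = 2603809925

2603809925


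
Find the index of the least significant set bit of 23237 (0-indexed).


0b101101011000101. Lowest set bit at position 0

0


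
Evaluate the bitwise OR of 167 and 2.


0b10100111 | 0b10 = 0b10100111 = 167

167


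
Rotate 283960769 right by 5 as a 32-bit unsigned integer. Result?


Rotate 0b10000111011001110010111000001 right by 5 (32-bit) = 0b1000100001110110011100101110 = 143091502

143091502


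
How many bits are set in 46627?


0b1011011000100011 has 8 set bits

8


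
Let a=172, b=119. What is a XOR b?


172 ^ 119 = 219

219


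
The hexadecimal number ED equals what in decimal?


ED hex = 237 decimal

237


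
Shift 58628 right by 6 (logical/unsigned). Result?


0b1110010100000100 >> 6 = 0b1110010100 = 916

916


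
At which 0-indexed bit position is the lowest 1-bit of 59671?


0b1110100100010111. Lowest set bit at position 0

0


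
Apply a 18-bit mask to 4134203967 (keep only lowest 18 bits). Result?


4134203967 & 262143 = 193087

193087


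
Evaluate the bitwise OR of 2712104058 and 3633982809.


0b10100001101001110110110001111010 | 0b11011000100110100010110101011001 = 0b11111001101111110110110101111011 = 4190072187

4190072187


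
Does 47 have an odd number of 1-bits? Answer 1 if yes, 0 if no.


0b101111 has 5 ones => parity 1

1


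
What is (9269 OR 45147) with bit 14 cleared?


Step 1: 9269 | 45147 = 46207
Step 2: 46207 & ~(1 << 14) = 46207

46207


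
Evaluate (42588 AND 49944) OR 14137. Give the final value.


Step 1: 42588 & 49944 = 33304
Step 2: 33304 | 14137 = 46905

46905


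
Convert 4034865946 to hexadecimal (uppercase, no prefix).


4034865946 = F07F2B1A hex

F07F2B1A


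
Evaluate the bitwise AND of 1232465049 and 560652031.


0b1001001011101011110110010011001 & 0b100001011010101101111011111111 = 0b1011000001100110010011001 = 23121049

23121049


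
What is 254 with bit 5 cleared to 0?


254 & ~(1 << 5) = 222

222


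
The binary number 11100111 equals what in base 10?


11100111 in decimal = 231

231


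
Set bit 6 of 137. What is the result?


137 | (1 << 6) = 137 | 64 = 201

201


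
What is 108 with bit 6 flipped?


108 ^ (1 << 6) = 108 ^ 64 = 44

44


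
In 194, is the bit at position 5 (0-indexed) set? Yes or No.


0b11000010, bit 5 = 0. No

No


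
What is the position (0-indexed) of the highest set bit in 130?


0b10000010. Highest set bit at position 7

7


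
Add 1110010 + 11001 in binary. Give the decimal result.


1110010 + 11001 = 10001011 = 139

139


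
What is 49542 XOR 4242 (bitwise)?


0b1100000110000110 ^ 0b1000010010010 = 0b1101000100010100 = 53524

53524


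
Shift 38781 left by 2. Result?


0b1001011101111101 << 2 = 0b100101110111110100 = 155124

155124


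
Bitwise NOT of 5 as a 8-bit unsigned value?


~0b101 = 0b11111010 = 250 (8-bit unsigned)

250


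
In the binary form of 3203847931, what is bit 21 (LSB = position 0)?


0b10111110111101101101011011111011, position 21 = 1

1


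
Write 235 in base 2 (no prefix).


235 = 11101011 in binary

11101011


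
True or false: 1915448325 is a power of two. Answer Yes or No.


0b1110010001010110110110000000101. Multiple bits set => No

No


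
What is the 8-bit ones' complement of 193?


193 ^ 255 = 62

62


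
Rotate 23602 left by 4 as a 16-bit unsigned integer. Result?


Rotate 0b101110000110010 left by 4 (16-bit) = 0b1100001100100101 = 49957

49957


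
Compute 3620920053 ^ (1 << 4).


3620920053 ^ (1 << 4) = 3620920053 ^ 16 = 3620920037

3620920037


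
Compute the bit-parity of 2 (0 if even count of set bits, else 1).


0b10 has 1 ones => parity 1

1


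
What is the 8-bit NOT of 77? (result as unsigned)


~0b1001101 = 0b10110010 = 178 (8-bit unsigned)

178


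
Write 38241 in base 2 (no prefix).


38241 = 1001010101100001 in binary

1001010101100001


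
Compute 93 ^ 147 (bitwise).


0b1011101 ^ 0b10010011 = 0b11001110 = 206

206


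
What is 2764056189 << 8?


0b10100100110000000010011001111101 << 8 = 0b1010010011000000001001100111110100000000 = 707598384384

707598384384


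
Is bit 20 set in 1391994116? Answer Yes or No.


0b1010010111110000010010100000100, bit 20 = 1. Yes

Yes


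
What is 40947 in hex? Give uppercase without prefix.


40947 = 9FF3 hex

9FF3


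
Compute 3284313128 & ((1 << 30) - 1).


3284313128 & 1073741823 = 63087656

63087656


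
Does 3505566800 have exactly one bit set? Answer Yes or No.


0b11010000111100101011010001010000. Multiple bits set => No

No


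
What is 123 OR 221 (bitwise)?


0b1111011 | 0b11011101 = 0b11111111 = 255

255


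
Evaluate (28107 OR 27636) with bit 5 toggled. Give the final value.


Step 1: 28107 | 27636 = 28671
Step 2: 28671 ^ (1 << 5) = 28671 ^ 32 = 28639

28639


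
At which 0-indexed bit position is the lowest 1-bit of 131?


0b10000011. Lowest set bit at position 0

0


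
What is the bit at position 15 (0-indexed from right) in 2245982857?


0b10000101110111101111101010001001, position 15 = 1

1


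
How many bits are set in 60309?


0b1110101110010101 has 10 set bits

10


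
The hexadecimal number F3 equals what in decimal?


F3 hex = 243 decimal

243


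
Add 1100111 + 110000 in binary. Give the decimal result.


1100111 + 110000 = 10010111 = 151

151


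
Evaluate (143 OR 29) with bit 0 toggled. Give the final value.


Step 1: 143 | 29 = 159
Step 2: 159 ^ (1 << 0) = 159 ^ 1 = 158

158


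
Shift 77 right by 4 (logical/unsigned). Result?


0b1001101 >> 4 = 0b100 = 4

4


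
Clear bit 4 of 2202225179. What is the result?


2202225179 & ~(1 << 4) = 2202225163

2202225163


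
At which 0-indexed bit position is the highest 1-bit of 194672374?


0b1011100110100111011011110110. Highest set bit at position 27

27


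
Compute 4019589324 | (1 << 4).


4019589324 | (1 << 4) = 4019589324 | 16 = 4019589340

4019589340


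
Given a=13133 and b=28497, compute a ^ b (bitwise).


13133 ^ 28497 = 23580

23580


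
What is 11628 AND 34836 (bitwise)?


0b10110101101100 & 0b1000100000010100 = 0b100000000100 = 2052

2052


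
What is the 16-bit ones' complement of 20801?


20801 ^ 65535 = 44734

44734


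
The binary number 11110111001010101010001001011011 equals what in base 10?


11110111001010101010001001011011 in decimal = 4146766427

4146766427


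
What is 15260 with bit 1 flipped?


15260 ^ (1 << 1) = 15260 ^ 2 = 15262

15262


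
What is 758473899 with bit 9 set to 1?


758473899 | (1 << 9) = 758473899 | 512 = 758474411

758474411


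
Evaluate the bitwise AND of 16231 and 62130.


0b11111101100111 & 0b1111001010110010 = 0b11001000100010 = 12834

12834


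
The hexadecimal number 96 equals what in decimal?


96 hex = 150 decimal

150


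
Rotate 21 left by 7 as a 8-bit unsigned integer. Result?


Rotate 0b10101 left by 7 (8-bit) = 0b10001010 = 138

138


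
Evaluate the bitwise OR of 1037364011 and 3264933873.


0b111101110101001110101100101011 | 0b11000010100110101110111111110001 = 0b11111111110111101110111111111011 = 4292800507

4292800507


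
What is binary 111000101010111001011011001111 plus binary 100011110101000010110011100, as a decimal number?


111000101010111001011011001111 + 100011110101000010110011100 = 111101001001100001110001101011 = 1025907819

1025907819


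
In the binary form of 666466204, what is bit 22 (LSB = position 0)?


0b100111101110010111011110011100, position 22 = 0

0


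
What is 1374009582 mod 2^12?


1374009582 & 4095 = 2286

2286


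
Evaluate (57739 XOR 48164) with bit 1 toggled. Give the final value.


Step 1: 57739 ^ 48164 = 23983
Step 2: 23983 ^ (1 << 1) = 23983 ^ 2 = 23981

23981


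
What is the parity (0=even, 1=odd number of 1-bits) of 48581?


0b1011110111000101 has 10 ones => parity 0

0


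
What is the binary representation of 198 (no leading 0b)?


198 = 11000110 in binary

11000110


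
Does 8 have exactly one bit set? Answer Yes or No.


0b1000. Only one bit set => Yes

Yes


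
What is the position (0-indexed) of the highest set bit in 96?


0b1100000. Highest set bit at position 6

6


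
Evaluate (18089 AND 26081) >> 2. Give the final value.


Step 1: 18089 & 26081 = 17569
Step 2: 17569 >> 2 = 4392

4392


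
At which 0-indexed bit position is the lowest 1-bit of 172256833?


0b1010010001000110111001000001. Lowest set bit at position 0

0


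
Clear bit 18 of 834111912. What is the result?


834111912 & ~(1 << 18) = 833849768

833849768


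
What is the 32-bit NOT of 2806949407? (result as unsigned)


~0b10100111010011101010011000011111 = 0b1011000101100010101100111100000 = 1488017888 (32-bit unsigned)

1488017888


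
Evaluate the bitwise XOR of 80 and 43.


0b1010000 ^ 0b101011 = 0b1111011 = 123

123


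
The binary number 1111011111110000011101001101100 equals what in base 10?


1111011111110000011101001101100 in decimal = 2079865452

2079865452


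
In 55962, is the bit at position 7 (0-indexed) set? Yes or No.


0b1101101010011010, bit 7 = 1. Yes

Yes


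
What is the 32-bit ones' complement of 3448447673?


3448447673 ^ 4294967295 = 846519622

846519622


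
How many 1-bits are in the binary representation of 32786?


0b1000000000010010 has 3 set bits

3


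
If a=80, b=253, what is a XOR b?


80 ^ 253 = 173

173


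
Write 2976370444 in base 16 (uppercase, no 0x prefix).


2976370444 = B167CF0C hex

B167CF0C


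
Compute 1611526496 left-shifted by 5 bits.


0b1100000000011011111000101100000 << 5 = 0b110000000001101111100010110000000000 = 51568847872

51568847872


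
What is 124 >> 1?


0b1111100 >> 1 = 0b111110 = 62

62
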